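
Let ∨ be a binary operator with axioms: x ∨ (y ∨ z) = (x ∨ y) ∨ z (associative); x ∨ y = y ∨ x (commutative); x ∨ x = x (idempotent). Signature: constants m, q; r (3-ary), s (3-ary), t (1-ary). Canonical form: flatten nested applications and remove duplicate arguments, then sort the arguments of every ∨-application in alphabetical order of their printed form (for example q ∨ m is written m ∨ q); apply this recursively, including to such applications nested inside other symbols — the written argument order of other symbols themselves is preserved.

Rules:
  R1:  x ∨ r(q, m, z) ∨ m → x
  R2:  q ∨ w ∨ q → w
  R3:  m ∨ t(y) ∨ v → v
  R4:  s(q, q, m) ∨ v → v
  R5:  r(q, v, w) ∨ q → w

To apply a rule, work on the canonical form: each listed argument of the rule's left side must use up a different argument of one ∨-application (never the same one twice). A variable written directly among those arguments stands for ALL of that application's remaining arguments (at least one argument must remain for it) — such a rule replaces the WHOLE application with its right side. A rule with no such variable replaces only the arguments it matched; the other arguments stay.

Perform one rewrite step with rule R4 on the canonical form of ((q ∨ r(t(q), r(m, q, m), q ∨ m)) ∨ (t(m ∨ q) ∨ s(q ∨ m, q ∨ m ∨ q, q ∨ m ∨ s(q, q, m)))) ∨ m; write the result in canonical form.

Answer: m ∨ q ∨ r(t(q), r(m, q, m), m ∨ q) ∨ s(m ∨ q, m ∨ q, m ∨ q) ∨ t(m ∨ q)

Derivation:
Canonical form:  m ∨ q ∨ r(t(q), r(m, q, m), m ∨ q) ∨ s(m ∨ q, m ∨ q, m ∨ q ∨ s(q, q, m)) ∨ t(m ∨ q)
Match R4:  consume s(q, q, m);  v := m ∨ q
The variable takes the whole remainder — replace the entire application.
Giving:  m ∨ q ∨ r(t(q), r(m, q, m), m ∨ q) ∨ s(m ∨ q, m ∨ q, m ∨ q) ∨ t(m ∨ q)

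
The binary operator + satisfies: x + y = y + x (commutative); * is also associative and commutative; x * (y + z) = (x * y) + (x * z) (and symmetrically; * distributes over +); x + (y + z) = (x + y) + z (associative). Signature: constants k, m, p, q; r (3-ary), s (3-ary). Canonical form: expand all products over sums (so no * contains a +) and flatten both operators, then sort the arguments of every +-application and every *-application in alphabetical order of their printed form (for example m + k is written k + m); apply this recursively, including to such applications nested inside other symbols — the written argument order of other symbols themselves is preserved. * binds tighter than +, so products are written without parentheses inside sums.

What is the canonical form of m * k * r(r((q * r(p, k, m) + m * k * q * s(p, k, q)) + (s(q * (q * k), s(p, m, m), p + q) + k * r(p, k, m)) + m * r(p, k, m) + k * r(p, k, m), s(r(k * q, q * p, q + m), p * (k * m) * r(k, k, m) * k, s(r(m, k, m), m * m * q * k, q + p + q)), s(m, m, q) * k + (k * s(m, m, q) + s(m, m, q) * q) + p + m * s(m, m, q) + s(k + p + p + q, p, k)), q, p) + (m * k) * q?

Flatten:  k * m * r(r(k * m * q * s(p, k, q) + k * r(p, k, m) + k * r(p, k, m) + m * r(p, k, m) + q * r(p, k, m) + s(k * q * q, s(p, m, m), p + q), s(r(k * q, p * q, m + q), k * k * m * p * r(k, k, m), s(r(m, k, m), k * m * m * q, p + q + q)), k * s(m, m, q) + k * s(m, m, q) + m * s(m, m, q) + p + q * s(m, m, q) + s(k + p + p + q, p, k)), q, p) + k * m * q
Sort arguments:  k * m * q + k * m * r(r(k * m * q * s(p, k, q) + k * r(p, k, m) + k * r(p, k, m) + m * r(p, k, m) + q * r(p, k, m) + s(k * q * q, s(p, m, m), p + q), s(r(k * q, p * q, m + q), k * k * m * p * r(k, k, m), s(r(m, k, m), k * m * m * q, p + q + q)), k * s(m, m, q) + k * s(m, m, q) + m * s(m, m, q) + p + q * s(m, m, q) + s(k + p + p + q, p, k)), q, p)

Answer: k * m * q + k * m * r(r(k * m * q * s(p, k, q) + k * r(p, k, m) + k * r(p, k, m) + m * r(p, k, m) + q * r(p, k, m) + s(k * q * q, s(p, m, m), p + q), s(r(k * q, p * q, m + q), k * k * m * p * r(k, k, m), s(r(m, k, m), k * m * m * q, p + q + q)), k * s(m, m, q) + k * s(m, m, q) + m * s(m, m, q) + p + q * s(m, m, q) + s(k + p + p + q, p, k)), q, p)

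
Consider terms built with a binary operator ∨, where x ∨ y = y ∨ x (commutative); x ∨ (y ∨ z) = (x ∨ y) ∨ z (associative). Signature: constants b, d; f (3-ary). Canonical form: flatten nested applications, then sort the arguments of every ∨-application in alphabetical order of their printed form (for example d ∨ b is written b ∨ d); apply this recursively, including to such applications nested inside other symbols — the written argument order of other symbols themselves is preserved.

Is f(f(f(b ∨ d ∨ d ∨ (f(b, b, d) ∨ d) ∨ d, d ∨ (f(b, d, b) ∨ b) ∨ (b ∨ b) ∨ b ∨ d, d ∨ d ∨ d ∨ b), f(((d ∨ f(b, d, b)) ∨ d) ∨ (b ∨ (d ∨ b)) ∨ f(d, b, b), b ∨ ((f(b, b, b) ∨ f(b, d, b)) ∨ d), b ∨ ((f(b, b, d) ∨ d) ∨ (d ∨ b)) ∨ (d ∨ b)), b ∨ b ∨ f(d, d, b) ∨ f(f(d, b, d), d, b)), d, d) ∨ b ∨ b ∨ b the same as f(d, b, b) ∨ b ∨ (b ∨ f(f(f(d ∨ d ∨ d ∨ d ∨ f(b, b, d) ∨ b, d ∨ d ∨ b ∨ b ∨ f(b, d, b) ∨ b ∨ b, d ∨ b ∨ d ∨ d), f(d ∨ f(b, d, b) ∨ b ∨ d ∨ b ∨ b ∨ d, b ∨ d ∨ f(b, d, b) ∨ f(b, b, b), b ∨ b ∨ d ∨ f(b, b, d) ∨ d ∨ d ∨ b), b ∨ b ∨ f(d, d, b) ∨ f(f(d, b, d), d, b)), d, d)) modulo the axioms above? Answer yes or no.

Left:  f(f(f(b ∨ d ∨ d ∨ (f(b, b, d) ∨ d) ∨ d, d ∨ (f(b, d, b) ∨ b) ∨ (b ∨ b) ∨ b ∨ d, d ∨ d ∨ d ∨ b), f(((d ∨ f(b, d, b)) ∨ d) ∨ (b ∨ (d ∨ b)) ∨ f(d, b, b), b ∨ ((f(b, b, b) ∨ f(b, d, b)) ∨ d), b ∨ ((f(b, b, d) ∨ d) ∨ (d ∨ b)) ∨ (d ∨ b)), b ∨ b ∨ f(d, d, b) ∨ f(f(d, b, d), d, b)), d, d) ∨ b ∨ b ∨ b
  Simplify inside:  f(f(f(b ∨ d ∨ d ∨ (f(b, b, d) ∨ d) ∨ d, d ∨ (f(b, d, b) ∨ b) ∨ (b ∨ b) ∨ b ∨ d, d ∨ d ∨ d ∨ b), f(((d ∨ f(b, d, b)) ∨ d) ∨ (b ∨ (d ∨ b)) ∨ f(d, b, b), b ∨ ((f(b, b, b) ∨ f(b, d, b)) ∨ d), b ∨ ((f(b, b, d) ∨ d) ∨ (d ∨ b)) ∨ (d ∨ b)), b ∨ b ∨ f(d, d, b) ∨ f(f(d, b, d), d, b)), d, d)  →  f(f(f(b ∨ d ∨ d ∨ d ∨ d ∨ f(b, b, d), b ∨ b ∨ b ∨ b ∨ d ∨ d ∨ f(b, d, b), b ∨ d ∨ d ∨ d), f(b ∨ b ∨ d ∨ d ∨ d ∨ f(b, d, b) ∨ f(d, b, b), b ∨ d ∨ f(b, b, b) ∨ f(b, d, b), b ∨ b ∨ b ∨ d ∨ d ∨ d ∨ f(b, b, d)), b ∨ b ∨ f(d, d, b) ∨ f(f(d, b, d), d, b)), d, d)
  Sort:  b ∨ b ∨ b ∨ f(f(f(b ∨ d ∨ d ∨ d ∨ d ∨ f(b, b, d), b ∨ b ∨ b ∨ b ∨ d ∨ d ∨ f(b, d, b), b ∨ d ∨ d ∨ d), f(b ∨ b ∨ d ∨ d ∨ d ∨ f(b, d, b) ∨ f(d, b, b), b ∨ d ∨ f(b, b, b) ∨ f(b, d, b), b ∨ b ∨ b ∨ d ∨ d ∨ d ∨ f(b, b, d)), b ∨ b ∨ f(d, d, b) ∨ f(f(d, b, d), d, b)), d, d)
Right:  f(d, b, b) ∨ b ∨ (b ∨ f(f(f(d ∨ d ∨ d ∨ d ∨ f(b, b, d) ∨ b, d ∨ d ∨ b ∨ b ∨ f(b, d, b) ∨ b ∨ b, d ∨ b ∨ d ∨ d), f(d ∨ f(b, d, b) ∨ b ∨ d ∨ b ∨ b ∨ d, b ∨ d ∨ f(b, d, b) ∨ f(b, b, b), b ∨ b ∨ d ∨ f(b, b, d) ∨ d ∨ d ∨ b), b ∨ b ∨ f(d, d, b) ∨ f(f(d, b, d), d, b)), d, d))
  Merge nested applications:  f(d, b, b) ∨ b ∨ b ∨ f(f(f(d ∨ d ∨ d ∨ d ∨ f(b, b, d) ∨ b, d ∨ d ∨ b ∨ b ∨ f(b, d, b) ∨ b ∨ b, d ∨ b ∨ d ∨ d), f(d ∨ f(b, d, b) ∨ b ∨ d ∨ b ∨ b ∨ d, b ∨ d ∨ f(b, d, b) ∨ f(b, b, b), b ∨ b ∨ d ∨ f(b, b, d) ∨ d ∨ d ∨ b), b ∨ b ∨ f(d, d, b) ∨ f(f(d, b, d), d, b)), d, d)
  Canonicalize subterm:  f(f(f(d ∨ d ∨ d ∨ d ∨ f(b, b, d) ∨ b, d ∨ d ∨ b ∨ b ∨ f(b, d, b) ∨ b ∨ b, d ∨ b ∨ d ∨ d), f(d ∨ f(b, d, b) ∨ b ∨ d ∨ b ∨ b ∨ d, b ∨ d ∨ f(b, d, b) ∨ f(b, b, b), b ∨ b ∨ d ∨ f(b, b, d) ∨ d ∨ d ∨ b), b ∨ b ∨ f(d, d, b) ∨ f(f(d, b, d), d, b)), d, d)  →  f(f(f(b ∨ d ∨ d ∨ d ∨ d ∨ f(b, b, d), b ∨ b ∨ b ∨ b ∨ d ∨ d ∨ f(b, d, b), b ∨ d ∨ d ∨ d), f(b ∨ b ∨ b ∨ d ∨ d ∨ d ∨ f(b, d, b), b ∨ d ∨ f(b, b, b) ∨ f(b, d, b), b ∨ b ∨ b ∨ d ∨ d ∨ d ∨ f(b, b, d)), b ∨ b ∨ f(d, d, b) ∨ f(f(d, b, d), d, b)), d, d)
  Sort arguments:  b ∨ b ∨ f(d, b, b) ∨ f(f(f(b ∨ d ∨ d ∨ d ∨ d ∨ f(b, b, d), b ∨ b ∨ b ∨ b ∨ d ∨ d ∨ f(b, d, b), b ∨ d ∨ d ∨ d), f(b ∨ b ∨ b ∨ d ∨ d ∨ d ∨ f(b, d, b), b ∨ d ∨ f(b, b, b) ∨ f(b, d, b), b ∨ b ∨ b ∨ d ∨ d ∨ d ∨ f(b, b, d)), b ∨ b ∨ f(d, d, b) ∨ f(f(d, b, d), d, b)), d, d)

Answer: no — b ∨ b ∨ b ∨ f(f(f(b ∨ d ∨ d ∨ d ∨ d ∨ f(b, b, d), b ∨ b ∨ b ∨ b ∨ d ∨ d ∨ f(b, d, b), b ∨ d ∨ d ∨ d), f(b ∨ b ∨ d ∨ d ∨ d ∨ f(b, d, b) ∨ f(d, b, b), b ∨ d ∨ f(b, b, b) ∨ f(b, d, b), b ∨ b ∨ b ∨ d ∨ d ∨ d ∨ f(b, b, d)), b ∨ b ∨ f(d, d, b) ∨ f(f(d, b, d), d, b)), d, d) vs b ∨ b ∨ f(d, b, b) ∨ f(f(f(b ∨ d ∨ d ∨ d ∨ d ∨ f(b, b, d), b ∨ b ∨ b ∨ b ∨ d ∨ d ∨ f(b, d, b), b ∨ d ∨ d ∨ d), f(b ∨ b ∨ b ∨ d ∨ d ∨ d ∨ f(b, d, b), b ∨ d ∨ f(b, b, b) ∨ f(b, d, b), b ∨ b ∨ b ∨ d ∨ d ∨ d ∨ f(b, b, d)), b ∨ b ∨ f(d, d, b) ∨ f(f(d, b, d), d, b)), d, d)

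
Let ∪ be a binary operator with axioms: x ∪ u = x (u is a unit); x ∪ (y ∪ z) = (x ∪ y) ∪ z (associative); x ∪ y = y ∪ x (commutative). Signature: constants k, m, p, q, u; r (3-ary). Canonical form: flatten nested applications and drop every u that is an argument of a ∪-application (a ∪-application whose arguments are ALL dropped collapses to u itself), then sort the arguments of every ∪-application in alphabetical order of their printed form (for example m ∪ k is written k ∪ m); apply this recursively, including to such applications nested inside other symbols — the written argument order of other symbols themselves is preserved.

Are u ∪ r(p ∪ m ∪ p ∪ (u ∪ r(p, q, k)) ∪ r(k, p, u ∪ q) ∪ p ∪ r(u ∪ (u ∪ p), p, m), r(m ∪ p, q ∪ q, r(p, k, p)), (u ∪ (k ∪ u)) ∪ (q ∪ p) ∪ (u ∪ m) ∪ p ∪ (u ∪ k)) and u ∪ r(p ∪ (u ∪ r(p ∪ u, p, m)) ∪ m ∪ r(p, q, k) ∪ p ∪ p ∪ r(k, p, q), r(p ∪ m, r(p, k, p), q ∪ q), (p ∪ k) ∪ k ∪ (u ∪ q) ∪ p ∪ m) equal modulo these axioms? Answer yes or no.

Answer: no — r(m ∪ p ∪ p ∪ p ∪ r(k, p, q) ∪ r(p, p, m) ∪ r(p, q, k), r(m ∪ p, q ∪ q, r(p, k, p)), k ∪ k ∪ m ∪ p ∪ p ∪ q) vs r(m ∪ p ∪ p ∪ p ∪ r(k, p, q) ∪ r(p, p, m) ∪ r(p, q, k), r(m ∪ p, r(p, k, p), q ∪ q), k ∪ k ∪ m ∪ p ∪ p ∪ q)

Derivation:
Left:  u ∪ r(p ∪ m ∪ p ∪ (u ∪ r(p, q, k)) ∪ r(k, p, u ∪ q) ∪ p ∪ r(u ∪ (u ∪ p), p, m), r(m ∪ p, q ∪ q, r(p, k, p)), (u ∪ (k ∪ u)) ∪ (q ∪ p) ∪ (u ∪ m) ∪ p ∪ (u ∪ k))
  Inside:  r(p ∪ m ∪ p ∪ (u ∪ r(p, q, k)) ∪ r(k, p, u ∪ q) ∪ p ∪ r(u ∪ (u ∪ p), p, m), r(m ∪ p, q ∪ q, r(p, k, p)), (u ∪ (k ∪ u)) ∪ (q ∪ p) ∪ (u ∪ m) ∪ p ∪ (u ∪ k))  →  r(m ∪ p ∪ p ∪ p ∪ r(k, p, q) ∪ r(p, p, m) ∪ r(p, q, k), r(m ∪ p, q ∪ q, r(p, k, p)), k ∪ k ∪ m ∪ p ∪ p ∪ q)
  Unit:  drop u
  Sort arguments:  r(m ∪ p ∪ p ∪ p ∪ r(k, p, q) ∪ r(p, p, m) ∪ r(p, q, k), r(m ∪ p, q ∪ q, r(p, k, p)), k ∪ k ∪ m ∪ p ∪ p ∪ q)
Right:  u ∪ r(p ∪ (u ∪ r(p ∪ u, p, m)) ∪ m ∪ r(p, q, k) ∪ p ∪ p ∪ r(k, p, q), r(p ∪ m, r(p, k, p), q ∪ q), (p ∪ k) ∪ k ∪ (u ∪ q) ∪ p ∪ m)
  Canonicalize subterm:  r(p ∪ (u ∪ r(p ∪ u, p, m)) ∪ m ∪ r(p, q, k) ∪ p ∪ p ∪ r(k, p, q), r(p ∪ m, r(p, k, p), q ∪ q), (p ∪ k) ∪ k ∪ (u ∪ q) ∪ p ∪ m)  →  r(m ∪ p ∪ p ∪ p ∪ r(k, p, q) ∪ r(p, p, m) ∪ r(p, q, k), r(m ∪ p, r(p, k, p), q ∪ q), k ∪ k ∪ m ∪ p ∪ p ∪ q)
  Drop the unit:  drop u
  Order the arguments:  r(m ∪ p ∪ p ∪ p ∪ r(k, p, q) ∪ r(p, p, m) ∪ r(p, q, k), r(m ∪ p, r(p, k, p), q ∪ q), k ∪ k ∪ m ∪ p ∪ p ∪ q)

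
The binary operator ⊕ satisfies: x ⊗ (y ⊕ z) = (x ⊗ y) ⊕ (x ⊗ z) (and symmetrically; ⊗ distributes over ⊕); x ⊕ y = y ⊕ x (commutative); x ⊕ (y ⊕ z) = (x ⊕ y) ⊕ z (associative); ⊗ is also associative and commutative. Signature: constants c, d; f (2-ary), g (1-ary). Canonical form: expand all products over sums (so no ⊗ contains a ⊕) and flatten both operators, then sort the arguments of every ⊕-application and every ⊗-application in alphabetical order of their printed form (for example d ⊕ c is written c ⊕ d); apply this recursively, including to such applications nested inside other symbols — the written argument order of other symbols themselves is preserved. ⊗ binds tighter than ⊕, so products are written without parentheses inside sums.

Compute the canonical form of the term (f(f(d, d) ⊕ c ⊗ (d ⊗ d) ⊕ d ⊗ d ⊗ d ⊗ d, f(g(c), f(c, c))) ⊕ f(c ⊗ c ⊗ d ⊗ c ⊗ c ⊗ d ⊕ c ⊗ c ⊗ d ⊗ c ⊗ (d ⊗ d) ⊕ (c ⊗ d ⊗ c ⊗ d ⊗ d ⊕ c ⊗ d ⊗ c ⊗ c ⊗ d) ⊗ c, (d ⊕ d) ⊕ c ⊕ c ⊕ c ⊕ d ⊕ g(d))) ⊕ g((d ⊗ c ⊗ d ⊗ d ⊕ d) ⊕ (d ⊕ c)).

Expand:  f(c ⊗ d ⊗ d ⊕ d ⊗ d ⊗ d ⊗ d ⊕ f(d, d), f(g(c), f(c, c))) ⊕ f(c ⊗ c ⊗ c ⊗ c ⊗ d ⊗ d ⊕ c ⊗ c ⊗ c ⊗ c ⊗ d ⊗ d ⊕ c ⊗ c ⊗ c ⊗ d ⊗ d ⊗ d ⊕ c ⊗ c ⊗ c ⊗ d ⊗ d ⊗ d, c ⊕ c ⊕ c ⊕ d ⊕ d ⊕ d ⊕ g(d)) ⊕ g(c ⊕ c ⊗ d ⊗ d ⊗ d ⊕ d ⊕ d)
Sort:  f(c ⊗ c ⊗ c ⊗ c ⊗ d ⊗ d ⊕ c ⊗ c ⊗ c ⊗ c ⊗ d ⊗ d ⊕ c ⊗ c ⊗ c ⊗ d ⊗ d ⊗ d ⊕ c ⊗ c ⊗ c ⊗ d ⊗ d ⊗ d, c ⊕ c ⊕ c ⊕ d ⊕ d ⊕ d ⊕ g(d)) ⊕ f(c ⊗ d ⊗ d ⊕ d ⊗ d ⊗ d ⊗ d ⊕ f(d, d), f(g(c), f(c, c))) ⊕ g(c ⊕ c ⊗ d ⊗ d ⊗ d ⊕ d ⊕ d)

Answer: f(c ⊗ c ⊗ c ⊗ c ⊗ d ⊗ d ⊕ c ⊗ c ⊗ c ⊗ c ⊗ d ⊗ d ⊕ c ⊗ c ⊗ c ⊗ d ⊗ d ⊗ d ⊕ c ⊗ c ⊗ c ⊗ d ⊗ d ⊗ d, c ⊕ c ⊕ c ⊕ d ⊕ d ⊕ d ⊕ g(d)) ⊕ f(c ⊗ d ⊗ d ⊕ d ⊗ d ⊗ d ⊗ d ⊕ f(d, d), f(g(c), f(c, c))) ⊕ g(c ⊕ c ⊗ d ⊗ d ⊗ d ⊕ d ⊕ d)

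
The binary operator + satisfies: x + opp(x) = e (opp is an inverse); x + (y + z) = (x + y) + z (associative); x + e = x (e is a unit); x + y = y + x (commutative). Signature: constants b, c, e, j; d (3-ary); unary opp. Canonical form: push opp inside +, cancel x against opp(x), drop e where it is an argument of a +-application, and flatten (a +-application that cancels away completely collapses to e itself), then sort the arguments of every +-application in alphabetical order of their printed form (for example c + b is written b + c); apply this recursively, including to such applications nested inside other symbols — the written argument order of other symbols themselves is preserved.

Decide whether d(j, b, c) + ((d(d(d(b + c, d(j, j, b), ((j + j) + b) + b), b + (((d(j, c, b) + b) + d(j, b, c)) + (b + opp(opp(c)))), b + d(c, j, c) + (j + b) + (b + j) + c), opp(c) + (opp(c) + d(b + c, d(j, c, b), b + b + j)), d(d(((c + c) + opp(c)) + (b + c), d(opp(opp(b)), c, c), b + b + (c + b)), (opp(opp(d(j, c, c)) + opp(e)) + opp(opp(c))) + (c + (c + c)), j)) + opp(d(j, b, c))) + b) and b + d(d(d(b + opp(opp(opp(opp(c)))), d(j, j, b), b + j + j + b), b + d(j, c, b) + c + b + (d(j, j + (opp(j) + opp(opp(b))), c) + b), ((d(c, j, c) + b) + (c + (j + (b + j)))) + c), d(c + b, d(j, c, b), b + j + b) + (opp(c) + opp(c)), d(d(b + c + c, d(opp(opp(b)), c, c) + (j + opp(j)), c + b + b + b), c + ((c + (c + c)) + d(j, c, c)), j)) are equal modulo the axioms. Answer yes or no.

Left:  d(j, b, c) + ((d(d(d(b + c, d(j, j, b), ((j + j) + b) + b), b + (((d(j, c, b) + b) + d(j, b, c)) + (b + opp(opp(c)))), b + d(c, j, c) + (j + b) + (b + j) + c), opp(c) + (opp(c) + d(b + c, d(j, c, b), b + b + j)), d(d(((c + c) + opp(c)) + (b + c), d(opp(opp(b)), c, c), b + b + (c + b)), (opp(opp(d(j, c, c)) + opp(e)) + opp(opp(c))) + (c + (c + c)), j)) + opp(d(j, b, c))) + b)
  Push opp inside:  distribute opp over + and collapse double opp
  Cancel inverse pairs:  d(j, b, c) cancels
  Collect:  d(d(d(b + c, d(j, j, b), b + b + j + j), b + b + b + c + d(j, b, c) + d(j, c, b), b + b + b + c + d(c, j, c) + j + j), d(b + c, d(j, c, b), b + b + j) + opp(c) + opp(c), d(d(b + c + c, d(b, c, c), b + b + b + c), c + c + c + c + d(j, c, c), j)) + b
  Sort arguments:  b + d(d(d(b + c, d(j, j, b), b + b + j + j), b + b + b + c + d(j, b, c) + d(j, c, b), b + b + b + c + d(c, j, c) + j + j), d(b + c, d(j, c, b), b + b + j) + opp(c) + opp(c), d(d(b + c + c, d(b, c, c), b + b + b + c), c + c + c + c + d(j, c, c), j))
Right:  b + d(d(d(b + opp(opp(opp(opp(c)))), d(j, j, b), b + j + j + b), b + d(j, c, b) + c + b + (d(j, j + (opp(j) + opp(opp(b))), c) + b), ((d(c, j, c) + b) + (c + (j + (b + j)))) + c), d(c + b, d(j, c, b), b + j + b) + (opp(c) + opp(c)), d(d(b + c + c, d(opp(opp(b)), c, c) + (j + opp(j)), c + b + b + b), c + ((c + (c + c)) + d(j, c, c)), j))
  Push opp inside:  distribute opp over + and collapse double opp
  Collect terms:  b + d(d(d(b + c, d(j, j, b), b + b + j + j), b + b + b + c + d(j, b, c) + d(j, c, b), b + b + c + c + d(c, j, c) + j + j), d(b + c, d(j, c, b), b + b + j) + opp(c) + opp(c), d(d(b + c + c, d(b, c, c), b + b + b + c), c + c + c + c + d(j, c, c), j))

Answer: no — b + d(d(d(b + c, d(j, j, b), b + b + j + j), b + b + b + c + d(j, b, c) + d(j, c, b), b + b + b + c + d(c, j, c) + j + j), d(b + c, d(j, c, b), b + b + j) + opp(c) + opp(c), d(d(b + c + c, d(b, c, c), b + b + b + c), c + c + c + c + d(j, c, c), j)) vs b + d(d(d(b + c, d(j, j, b), b + b + j + j), b + b + b + c + d(j, b, c) + d(j, c, b), b + b + c + c + d(c, j, c) + j + j), d(b + c, d(j, c, b), b + b + j) + opp(c) + opp(c), d(d(b + c + c, d(b, c, c), b + b + b + c), c + c + c + c + d(j, c, c), j))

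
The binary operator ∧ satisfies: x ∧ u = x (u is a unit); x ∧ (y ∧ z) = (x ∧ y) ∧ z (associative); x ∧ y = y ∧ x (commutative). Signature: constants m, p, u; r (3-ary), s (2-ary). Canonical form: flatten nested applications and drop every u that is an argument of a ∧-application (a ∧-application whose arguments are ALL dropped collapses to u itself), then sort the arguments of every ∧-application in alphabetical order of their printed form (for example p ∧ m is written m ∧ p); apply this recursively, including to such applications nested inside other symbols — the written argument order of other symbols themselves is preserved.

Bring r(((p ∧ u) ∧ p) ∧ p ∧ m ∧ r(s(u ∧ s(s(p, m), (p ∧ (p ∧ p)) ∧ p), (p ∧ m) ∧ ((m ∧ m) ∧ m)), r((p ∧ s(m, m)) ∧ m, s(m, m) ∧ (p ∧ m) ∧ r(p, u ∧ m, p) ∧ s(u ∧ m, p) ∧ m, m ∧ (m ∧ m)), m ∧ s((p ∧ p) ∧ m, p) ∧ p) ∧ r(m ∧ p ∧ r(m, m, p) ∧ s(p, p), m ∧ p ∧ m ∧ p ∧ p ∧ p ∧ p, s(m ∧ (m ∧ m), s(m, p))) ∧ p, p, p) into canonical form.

Answer: r(m ∧ p ∧ p ∧ p ∧ p ∧ r(m ∧ p ∧ r(m, m, p) ∧ s(p, p), m ∧ m ∧ p ∧ p ∧ p ∧ p ∧ p, s(m ∧ m ∧ m, s(m, p))) ∧ r(s(s(s(p, m), p ∧ p ∧ p ∧ p), m ∧ m ∧ m ∧ m ∧ p), r(m ∧ p ∧ s(m, m), m ∧ m ∧ p ∧ r(p, m, p) ∧ s(m, m) ∧ s(m, p), m ∧ m ∧ m), m ∧ p ∧ s(m ∧ p ∧ p, p)), p, p)

Derivation:
Descend into:  ((p ∧ u) ∧ p) ∧ p ∧ m ∧ r(s(u ∧ s(s(p, m), (p ∧ (p ∧ p)) ∧ p), (p ∧ m) ∧ ((m ∧ m) ∧ m)), r((p ∧ s(m, m)) ∧ m, s(m, m) ∧ (p ∧ m) ∧ r(p, u ∧ m, p) ∧ s(u ∧ m, p) ∧ m, m ∧ (m ∧ m)), m ∧ s((p ∧ p) ∧ m, p) ∧ p) ∧ r(m ∧ p ∧ r(m, m, p) ∧ s(p, p), m ∧ p ∧ m ∧ p ∧ p ∧ p ∧ p, s(m ∧ (m ∧ m), s(m, p))) ∧ p
Un-nest:  p ∧ u ∧ p ∧ p ∧ m ∧ r(s(u ∧ s(s(p, m), (p ∧ (p ∧ p)) ∧ p), (p ∧ m) ∧ ((m ∧ m) ∧ m)), r((p ∧ s(m, m)) ∧ m, s(m, m) ∧ (p ∧ m) ∧ r(p, u ∧ m, p) ∧ s(u ∧ m, p) ∧ m, m ∧ (m ∧ m)), m ∧ s((p ∧ p) ∧ m, p) ∧ p) ∧ r(m ∧ p ∧ r(m, m, p) ∧ s(p, p), m ∧ p ∧ m ∧ p ∧ p ∧ p ∧ p, s(m ∧ (m ∧ m), s(m, p))) ∧ p
Simplify inside:  r(s(u ∧ s(s(p, m), (p ∧ (p ∧ p)) ∧ p), (p ∧ m) ∧ ((m ∧ m) ∧ m)), r((p ∧ s(m, m)) ∧ m, s(m, m) ∧ (p ∧ m) ∧ r(p, u ∧ m, p) ∧ s(u ∧ m, p) ∧ m, m ∧ (m ∧ m)), m ∧ s((p ∧ p) ∧ m, p) ∧ p)  →  r(s(s(s(p, m), p ∧ p ∧ p ∧ p), m ∧ m ∧ m ∧ m ∧ p), r(m ∧ p ∧ s(m, m), m ∧ m ∧ p ∧ r(p, m, p) ∧ s(m, m) ∧ s(m, p), m ∧ m ∧ m), m ∧ p ∧ s(m ∧ p ∧ p, p))
Canonicalize subterm:  r(m ∧ p ∧ r(m, m, p) ∧ s(p, p), m ∧ p ∧ m ∧ p ∧ p ∧ p ∧ p, s(m ∧ (m ∧ m), s(m, p)))  →  r(m ∧ p ∧ r(m, m, p) ∧ s(p, p), m ∧ m ∧ p ∧ p ∧ p ∧ p ∧ p, s(m ∧ m ∧ m, s(m, p)))
Unit:  drop u
Sort:  m ∧ p ∧ p ∧ p ∧ p ∧ r(m ∧ p ∧ r(m, m, p) ∧ s(p, p), m ∧ m ∧ p ∧ p ∧ p ∧ p ∧ p, s(m ∧ m ∧ m, s(m, p))) ∧ r(s(s(s(p, m), p ∧ p ∧ p ∧ p), m ∧ m ∧ m ∧ m ∧ p), r(m ∧ p ∧ s(m, m), m ∧ m ∧ p ∧ r(p, m, p) ∧ s(m, m) ∧ s(m, p), m ∧ m ∧ m), m ∧ p ∧ s(m ∧ p ∧ p, p))
Put back:  r(m ∧ p ∧ p ∧ p ∧ p ∧ r(m ∧ p ∧ r(m, m, p) ∧ s(p, p), m ∧ m ∧ p ∧ p ∧ p ∧ p ∧ p, s(m ∧ m ∧ m, s(m, p))) ∧ r(s(s(s(p, m), p ∧ p ∧ p ∧ p), m ∧ m ∧ m ∧ m ∧ p), r(m ∧ p ∧ s(m, m), m ∧ m ∧ p ∧ r(p, m, p) ∧ s(m, m) ∧ s(m, p), m ∧ m ∧ m), m ∧ p ∧ s(m ∧ p ∧ p, p)), p, p)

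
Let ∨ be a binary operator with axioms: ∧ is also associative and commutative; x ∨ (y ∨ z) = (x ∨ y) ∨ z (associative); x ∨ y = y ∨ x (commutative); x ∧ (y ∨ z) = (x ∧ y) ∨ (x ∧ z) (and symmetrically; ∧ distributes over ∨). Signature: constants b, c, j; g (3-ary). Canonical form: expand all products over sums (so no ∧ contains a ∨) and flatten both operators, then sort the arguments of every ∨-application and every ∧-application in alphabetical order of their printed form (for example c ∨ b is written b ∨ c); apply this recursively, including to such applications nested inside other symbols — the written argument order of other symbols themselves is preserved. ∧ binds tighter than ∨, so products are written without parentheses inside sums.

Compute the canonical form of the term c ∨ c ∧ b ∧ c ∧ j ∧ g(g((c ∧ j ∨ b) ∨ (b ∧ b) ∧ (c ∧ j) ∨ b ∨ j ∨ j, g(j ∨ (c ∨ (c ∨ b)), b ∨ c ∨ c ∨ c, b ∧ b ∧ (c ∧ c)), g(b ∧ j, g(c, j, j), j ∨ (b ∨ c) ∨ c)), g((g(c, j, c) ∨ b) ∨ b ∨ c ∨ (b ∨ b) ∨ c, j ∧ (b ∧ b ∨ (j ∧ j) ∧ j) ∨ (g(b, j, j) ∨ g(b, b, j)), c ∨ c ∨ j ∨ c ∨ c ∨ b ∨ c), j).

Expand:  c ∨ b ∧ c ∧ c ∧ g(g(b ∨ b ∨ b ∧ b ∧ c ∧ j ∨ c ∧ j ∨ j ∨ j, g(b ∨ c ∨ c ∨ j, b ∨ c ∨ c ∨ c, b ∧ b ∧ c ∧ c), g(b ∧ j, g(c, j, j), b ∨ c ∨ c ∨ j)), g(b ∨ b ∨ b ∨ b ∨ c ∨ c ∨ g(c, j, c), b ∧ b ∧ j ∨ g(b, b, j) ∨ g(b, j, j) ∨ j ∧ j ∧ j ∧ j, b ∨ c ∨ c ∨ c ∨ c ∨ c ∨ j), j) ∧ j
Sort arguments:  b ∧ c ∧ c ∧ g(g(b ∨ b ∨ b ∧ b ∧ c ∧ j ∨ c ∧ j ∨ j ∨ j, g(b ∨ c ∨ c ∨ j, b ∨ c ∨ c ∨ c, b ∧ b ∧ c ∧ c), g(b ∧ j, g(c, j, j), b ∨ c ∨ c ∨ j)), g(b ∨ b ∨ b ∨ b ∨ c ∨ c ∨ g(c, j, c), b ∧ b ∧ j ∨ g(b, b, j) ∨ g(b, j, j) ∨ j ∧ j ∧ j ∧ j, b ∨ c ∨ c ∨ c ∨ c ∨ c ∨ j), j) ∧ j ∨ c

Answer: b ∧ c ∧ c ∧ g(g(b ∨ b ∨ b ∧ b ∧ c ∧ j ∨ c ∧ j ∨ j ∨ j, g(b ∨ c ∨ c ∨ j, b ∨ c ∨ c ∨ c, b ∧ b ∧ c ∧ c), g(b ∧ j, g(c, j, j), b ∨ c ∨ c ∨ j)), g(b ∨ b ∨ b ∨ b ∨ c ∨ c ∨ g(c, j, c), b ∧ b ∧ j ∨ g(b, b, j) ∨ g(b, j, j) ∨ j ∧ j ∧ j ∧ j, b ∨ c ∨ c ∨ c ∨ c ∨ c ∨ j), j) ∧ j ∨ c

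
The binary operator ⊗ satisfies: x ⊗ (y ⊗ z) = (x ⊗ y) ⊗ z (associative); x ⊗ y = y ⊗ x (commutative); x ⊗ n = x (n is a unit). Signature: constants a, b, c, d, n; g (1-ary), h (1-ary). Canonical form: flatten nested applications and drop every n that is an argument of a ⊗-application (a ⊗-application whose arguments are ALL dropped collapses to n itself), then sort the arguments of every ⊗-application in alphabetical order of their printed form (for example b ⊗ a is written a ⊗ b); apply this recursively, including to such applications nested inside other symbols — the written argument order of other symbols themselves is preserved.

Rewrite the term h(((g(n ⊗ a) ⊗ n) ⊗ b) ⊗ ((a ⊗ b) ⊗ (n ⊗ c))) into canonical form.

Answer: h(a ⊗ b ⊗ b ⊗ c ⊗ g(a))

Derivation:
Descend into:  ((g(n ⊗ a) ⊗ n) ⊗ b) ⊗ ((a ⊗ b) ⊗ (n ⊗ c))
Merge nested applications:  g(n ⊗ a) ⊗ n ⊗ b ⊗ a ⊗ b ⊗ n ⊗ c
Simplify inside:  g(n ⊗ a)  →  g(a)
Units out:  drop n (×2)
Sort arguments:  a ⊗ b ⊗ b ⊗ c ⊗ g(a)
Reassemble:  h(a ⊗ b ⊗ b ⊗ c ⊗ g(a))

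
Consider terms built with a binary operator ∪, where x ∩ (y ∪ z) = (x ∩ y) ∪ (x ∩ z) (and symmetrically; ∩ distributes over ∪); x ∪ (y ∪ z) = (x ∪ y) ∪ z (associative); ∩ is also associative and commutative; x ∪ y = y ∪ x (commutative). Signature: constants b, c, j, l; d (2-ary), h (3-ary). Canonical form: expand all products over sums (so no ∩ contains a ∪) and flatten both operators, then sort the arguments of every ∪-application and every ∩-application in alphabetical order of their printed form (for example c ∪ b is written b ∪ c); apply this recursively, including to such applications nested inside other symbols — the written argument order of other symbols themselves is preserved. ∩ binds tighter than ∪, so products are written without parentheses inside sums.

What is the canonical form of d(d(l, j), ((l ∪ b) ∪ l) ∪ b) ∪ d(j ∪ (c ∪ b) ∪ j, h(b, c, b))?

Answer: d(b ∪ c ∪ j ∪ j, h(b, c, b)) ∪ d(d(l, j), b ∪ b ∪ l ∪ l)

Derivation:
Un-nest:  d(d(l, j), b ∪ b ∪ l ∪ l) ∪ d(b ∪ c ∪ j ∪ j, h(b, c, b))
Sort:  d(b ∪ c ∪ j ∪ j, h(b, c, b)) ∪ d(d(l, j), b ∪ b ∪ l ∪ l)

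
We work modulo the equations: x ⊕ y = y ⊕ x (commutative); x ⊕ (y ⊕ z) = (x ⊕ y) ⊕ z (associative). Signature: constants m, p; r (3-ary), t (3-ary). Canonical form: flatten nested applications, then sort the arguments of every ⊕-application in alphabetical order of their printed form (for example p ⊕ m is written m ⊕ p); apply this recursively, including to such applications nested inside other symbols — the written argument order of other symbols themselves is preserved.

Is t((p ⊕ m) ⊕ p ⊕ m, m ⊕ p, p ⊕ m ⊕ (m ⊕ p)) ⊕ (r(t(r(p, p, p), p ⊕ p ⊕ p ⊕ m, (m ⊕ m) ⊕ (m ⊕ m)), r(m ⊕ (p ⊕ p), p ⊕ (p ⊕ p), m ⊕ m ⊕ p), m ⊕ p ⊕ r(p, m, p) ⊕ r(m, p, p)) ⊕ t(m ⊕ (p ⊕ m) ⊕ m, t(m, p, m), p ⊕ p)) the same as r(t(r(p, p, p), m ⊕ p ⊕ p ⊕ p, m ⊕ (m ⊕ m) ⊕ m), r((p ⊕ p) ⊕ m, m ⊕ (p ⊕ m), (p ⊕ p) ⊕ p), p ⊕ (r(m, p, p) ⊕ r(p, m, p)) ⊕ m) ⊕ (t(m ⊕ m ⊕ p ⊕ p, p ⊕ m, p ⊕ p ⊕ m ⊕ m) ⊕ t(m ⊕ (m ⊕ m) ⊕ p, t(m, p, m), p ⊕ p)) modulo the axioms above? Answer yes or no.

Left:  t((p ⊕ m) ⊕ p ⊕ m, m ⊕ p, p ⊕ m ⊕ (m ⊕ p)) ⊕ (r(t(r(p, p, p), p ⊕ p ⊕ p ⊕ m, (m ⊕ m) ⊕ (m ⊕ m)), r(m ⊕ (p ⊕ p), p ⊕ (p ⊕ p), m ⊕ m ⊕ p), m ⊕ p ⊕ r(p, m, p) ⊕ r(m, p, p)) ⊕ t(m ⊕ (p ⊕ m) ⊕ m, t(m, p, m), p ⊕ p))
  Flatten:  t((p ⊕ m) ⊕ p ⊕ m, m ⊕ p, p ⊕ m ⊕ (m ⊕ p)) ⊕ r(t(r(p, p, p), p ⊕ p ⊕ p ⊕ m, (m ⊕ m) ⊕ (m ⊕ m)), r(m ⊕ (p ⊕ p), p ⊕ (p ⊕ p), m ⊕ m ⊕ p), m ⊕ p ⊕ r(p, m, p) ⊕ r(m, p, p)) ⊕ t(m ⊕ (p ⊕ m) ⊕ m, t(m, p, m), p ⊕ p)
  Canonicalize subterm:  t((p ⊕ m) ⊕ p ⊕ m, m ⊕ p, p ⊕ m ⊕ (m ⊕ p))  →  t(m ⊕ m ⊕ p ⊕ p, m ⊕ p, m ⊕ m ⊕ p ⊕ p)
  Inside:  r(t(r(p, p, p), p ⊕ p ⊕ p ⊕ m, (m ⊕ m) ⊕ (m ⊕ m)), r(m ⊕ (p ⊕ p), p ⊕ (p ⊕ p), m ⊕ m ⊕ p), m ⊕ p ⊕ r(p, m, p) ⊕ r(m, p, p))  →  r(t(r(p, p, p), m ⊕ p ⊕ p ⊕ p, m ⊕ m ⊕ m ⊕ m), r(m ⊕ p ⊕ p, p ⊕ p ⊕ p, m ⊕ m ⊕ p), m ⊕ p ⊕ r(m, p, p) ⊕ r(p, m, p))
  Canonicalize subterm:  t(m ⊕ (p ⊕ m) ⊕ m, t(m, p, m), p ⊕ p)  →  t(m ⊕ m ⊕ m ⊕ p, t(m, p, m), p ⊕ p)
  Order the arguments:  r(t(r(p, p, p), m ⊕ p ⊕ p ⊕ p, m ⊕ m ⊕ m ⊕ m), r(m ⊕ p ⊕ p, p ⊕ p ⊕ p, m ⊕ m ⊕ p), m ⊕ p ⊕ r(m, p, p) ⊕ r(p, m, p)) ⊕ t(m ⊕ m ⊕ m ⊕ p, t(m, p, m), p ⊕ p) ⊕ t(m ⊕ m ⊕ p ⊕ p, m ⊕ p, m ⊕ m ⊕ p ⊕ p)
Right:  r(t(r(p, p, p), m ⊕ p ⊕ p ⊕ p, m ⊕ (m ⊕ m) ⊕ m), r((p ⊕ p) ⊕ m, m ⊕ (p ⊕ m), (p ⊕ p) ⊕ p), p ⊕ (r(m, p, p) ⊕ r(p, m, p)) ⊕ m) ⊕ (t(m ⊕ m ⊕ p ⊕ p, p ⊕ m, p ⊕ p ⊕ m ⊕ m) ⊕ t(m ⊕ (m ⊕ m) ⊕ p, t(m, p, m), p ⊕ p))
  Un-nest:  r(t(r(p, p, p), m ⊕ p ⊕ p ⊕ p, m ⊕ (m ⊕ m) ⊕ m), r((p ⊕ p) ⊕ m, m ⊕ (p ⊕ m), (p ⊕ p) ⊕ p), p ⊕ (r(m, p, p) ⊕ r(p, m, p)) ⊕ m) ⊕ t(m ⊕ m ⊕ p ⊕ p, p ⊕ m, p ⊕ p ⊕ m ⊕ m) ⊕ t(m ⊕ (m ⊕ m) ⊕ p, t(m, p, m), p ⊕ p)
  Inside:  r(t(r(p, p, p), m ⊕ p ⊕ p ⊕ p, m ⊕ (m ⊕ m) ⊕ m), r((p ⊕ p) ⊕ m, m ⊕ (p ⊕ m), (p ⊕ p) ⊕ p), p ⊕ (r(m, p, p) ⊕ r(p, m, p)) ⊕ m)  →  r(t(r(p, p, p), m ⊕ p ⊕ p ⊕ p, m ⊕ m ⊕ m ⊕ m), r(m ⊕ p ⊕ p, m ⊕ m ⊕ p, p ⊕ p ⊕ p), m ⊕ p ⊕ r(m, p, p) ⊕ r(p, m, p))
  Inside:  t(m ⊕ m ⊕ p ⊕ p, p ⊕ m, p ⊕ p ⊕ m ⊕ m)  →  t(m ⊕ m ⊕ p ⊕ p, m ⊕ p, m ⊕ m ⊕ p ⊕ p)
  Canonicalize subterm:  t(m ⊕ (m ⊕ m) ⊕ p, t(m, p, m), p ⊕ p)  →  t(m ⊕ m ⊕ m ⊕ p, t(m, p, m), p ⊕ p)
  Sort:  r(t(r(p, p, p), m ⊕ p ⊕ p ⊕ p, m ⊕ m ⊕ m ⊕ m), r(m ⊕ p ⊕ p, m ⊕ m ⊕ p, p ⊕ p ⊕ p), m ⊕ p ⊕ r(m, p, p) ⊕ r(p, m, p)) ⊕ t(m ⊕ m ⊕ m ⊕ p, t(m, p, m), p ⊕ p) ⊕ t(m ⊕ m ⊕ p ⊕ p, m ⊕ p, m ⊕ m ⊕ p ⊕ p)

Answer: no — r(t(r(p, p, p), m ⊕ p ⊕ p ⊕ p, m ⊕ m ⊕ m ⊕ m), r(m ⊕ p ⊕ p, p ⊕ p ⊕ p, m ⊕ m ⊕ p), m ⊕ p ⊕ r(m, p, p) ⊕ r(p, m, p)) ⊕ t(m ⊕ m ⊕ m ⊕ p, t(m, p, m), p ⊕ p) ⊕ t(m ⊕ m ⊕ p ⊕ p, m ⊕ p, m ⊕ m ⊕ p ⊕ p) vs r(t(r(p, p, p), m ⊕ p ⊕ p ⊕ p, m ⊕ m ⊕ m ⊕ m), r(m ⊕ p ⊕ p, m ⊕ m ⊕ p, p ⊕ p ⊕ p), m ⊕ p ⊕ r(m, p, p) ⊕ r(p, m, p)) ⊕ t(m ⊕ m ⊕ m ⊕ p, t(m, p, m), p ⊕ p) ⊕ t(m ⊕ m ⊕ p ⊕ p, m ⊕ p, m ⊕ m ⊕ p ⊕ p)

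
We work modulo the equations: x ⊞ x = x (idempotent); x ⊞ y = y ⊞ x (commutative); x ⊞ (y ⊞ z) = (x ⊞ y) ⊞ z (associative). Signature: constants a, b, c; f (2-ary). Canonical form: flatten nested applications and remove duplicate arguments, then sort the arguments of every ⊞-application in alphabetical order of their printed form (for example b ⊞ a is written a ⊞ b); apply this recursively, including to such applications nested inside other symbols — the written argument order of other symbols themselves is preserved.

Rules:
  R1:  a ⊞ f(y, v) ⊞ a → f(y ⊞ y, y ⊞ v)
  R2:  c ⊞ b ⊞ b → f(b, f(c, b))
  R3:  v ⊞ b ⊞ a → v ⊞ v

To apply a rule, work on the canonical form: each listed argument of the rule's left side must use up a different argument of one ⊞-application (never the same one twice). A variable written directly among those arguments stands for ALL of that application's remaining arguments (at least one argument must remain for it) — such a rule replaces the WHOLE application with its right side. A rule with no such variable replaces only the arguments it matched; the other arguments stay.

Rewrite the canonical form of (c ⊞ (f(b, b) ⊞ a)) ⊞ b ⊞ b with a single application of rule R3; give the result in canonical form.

Answer: c ⊞ f(b, b)

Derivation:
Canonical form:  a ⊞ b ⊞ c ⊞ f(b, b)
Apply R3:  consuming a, b;  v := c ⊞ f(b, b)
Every leftover argument binds to the variable; the entire application is replaced.
Giving:  c ⊞ f(b, b)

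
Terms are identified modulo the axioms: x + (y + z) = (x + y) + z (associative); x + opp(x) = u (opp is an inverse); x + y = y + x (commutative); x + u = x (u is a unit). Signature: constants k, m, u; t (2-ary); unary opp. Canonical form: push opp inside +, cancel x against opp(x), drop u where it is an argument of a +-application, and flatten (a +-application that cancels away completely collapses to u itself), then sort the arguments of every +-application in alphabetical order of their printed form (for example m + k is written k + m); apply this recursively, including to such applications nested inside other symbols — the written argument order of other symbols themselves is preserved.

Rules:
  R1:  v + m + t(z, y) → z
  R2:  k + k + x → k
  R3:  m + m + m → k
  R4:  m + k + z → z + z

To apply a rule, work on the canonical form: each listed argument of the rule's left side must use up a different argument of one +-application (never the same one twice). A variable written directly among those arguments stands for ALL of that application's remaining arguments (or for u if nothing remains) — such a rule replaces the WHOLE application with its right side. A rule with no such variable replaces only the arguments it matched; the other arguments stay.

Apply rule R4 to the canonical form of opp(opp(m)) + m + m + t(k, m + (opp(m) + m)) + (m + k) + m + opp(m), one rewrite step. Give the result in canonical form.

Answer: m + m + m + m + m + m + t(k, m) + t(k, m)

Derivation:
Canonical form:  k + m + m + m + m + t(k, m)
Apply R4:  consuming k, m;  z := m + m + m + t(k, m)
The variable takes the whole remainder — replace the entire application.
New term:  m + m + m + m + m + m + t(k, m) + t(k, m)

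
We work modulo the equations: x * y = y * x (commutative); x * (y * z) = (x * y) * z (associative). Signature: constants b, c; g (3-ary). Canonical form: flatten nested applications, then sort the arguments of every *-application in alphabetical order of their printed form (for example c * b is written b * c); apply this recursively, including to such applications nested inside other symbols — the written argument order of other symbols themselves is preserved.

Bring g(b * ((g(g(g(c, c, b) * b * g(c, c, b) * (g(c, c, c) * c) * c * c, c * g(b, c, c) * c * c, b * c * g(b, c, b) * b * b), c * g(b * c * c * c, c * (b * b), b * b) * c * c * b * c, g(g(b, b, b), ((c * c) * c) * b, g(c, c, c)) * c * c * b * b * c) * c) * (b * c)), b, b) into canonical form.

Work inside:  b * ((g(g(g(c, c, b) * b * g(c, c, b) * (g(c, c, c) * c) * c * c, c * g(b, c, c) * c * c, b * c * g(b, c, b) * b * b), c * g(b * c * c * c, c * (b * b), b * b) * c * c * b * c, g(g(b, b, b), ((c * c) * c) * b, g(c, c, c)) * c * c * b * b * c) * c) * (b * c))
Merge nested applications:  b * g(g(g(c, c, b) * b * g(c, c, b) * (g(c, c, c) * c) * c * c, c * g(b, c, c) * c * c, b * c * g(b, c, b) * b * b), c * g(b * c * c * c, c * (b * b), b * b) * c * c * b * c, g(g(b, b, b), ((c * c) * c) * b, g(c, c, c)) * c * c * b * b * c) * c * b * c
Simplify inside:  g(g(g(c, c, b) * b * g(c, c, b) * (g(c, c, c) * c) * c * c, c * g(b, c, c) * c * c, b * c * g(b, c, b) * b * b), c * g(b * c * c * c, c * (b * b), b * b) * c * c * b * c, g(g(b, b, b), ((c * c) * c) * b, g(c, c, c)) * c * c * b * b * c)  →  g(g(b * c * c * c * g(c, c, b) * g(c, c, b) * g(c, c, c), c * c * c * g(b, c, c), b * b * b * c * g(b, c, b)), b * c * c * c * c * g(b * c * c * c, b * b * c, b * b), b * b * c * c * c * g(g(b, b, b), b * c * c * c, g(c, c, c)))
Sort:  b * b * c * c * g(g(b * c * c * c * g(c, c, b) * g(c, c, b) * g(c, c, c), c * c * c * g(b, c, c), b * b * b * c * g(b, c, b)), b * c * c * c * c * g(b * c * c * c, b * b * c, b * b), b * b * c * c * c * g(g(b, b, b), b * c * c * c, g(c, c, c)))
Put back:  g(b * b * c * c * g(g(b * c * c * c * g(c, c, b) * g(c, c, b) * g(c, c, c), c * c * c * g(b, c, c), b * b * b * c * g(b, c, b)), b * c * c * c * c * g(b * c * c * c, b * b * c, b * b), b * b * c * c * c * g(g(b, b, b), b * c * c * c, g(c, c, c))), b, b)

Answer: g(b * b * c * c * g(g(b * c * c * c * g(c, c, b) * g(c, c, b) * g(c, c, c), c * c * c * g(b, c, c), b * b * b * c * g(b, c, b)), b * c * c * c * c * g(b * c * c * c, b * b * c, b * b), b * b * c * c * c * g(g(b, b, b), b * c * c * c, g(c, c, c))), b, b)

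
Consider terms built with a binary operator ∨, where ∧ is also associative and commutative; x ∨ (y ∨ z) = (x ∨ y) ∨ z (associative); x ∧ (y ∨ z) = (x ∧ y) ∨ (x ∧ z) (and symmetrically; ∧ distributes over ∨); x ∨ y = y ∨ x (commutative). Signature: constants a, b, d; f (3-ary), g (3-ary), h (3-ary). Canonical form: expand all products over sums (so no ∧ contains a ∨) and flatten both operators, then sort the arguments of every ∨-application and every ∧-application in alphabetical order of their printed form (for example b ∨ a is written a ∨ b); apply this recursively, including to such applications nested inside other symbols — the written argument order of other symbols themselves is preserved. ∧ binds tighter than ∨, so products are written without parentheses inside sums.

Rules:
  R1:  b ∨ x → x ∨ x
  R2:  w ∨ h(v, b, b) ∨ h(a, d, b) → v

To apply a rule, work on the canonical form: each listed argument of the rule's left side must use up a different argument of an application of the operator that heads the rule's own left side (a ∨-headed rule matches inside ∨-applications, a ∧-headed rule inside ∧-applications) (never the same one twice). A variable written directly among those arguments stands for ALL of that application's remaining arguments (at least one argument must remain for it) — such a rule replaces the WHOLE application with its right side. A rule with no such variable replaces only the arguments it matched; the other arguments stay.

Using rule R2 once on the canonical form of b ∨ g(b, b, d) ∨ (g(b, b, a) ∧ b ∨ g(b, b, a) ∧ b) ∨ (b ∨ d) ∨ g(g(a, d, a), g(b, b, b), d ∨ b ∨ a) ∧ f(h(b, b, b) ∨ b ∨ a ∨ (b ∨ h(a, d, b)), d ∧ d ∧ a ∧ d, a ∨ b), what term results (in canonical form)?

Answer: b ∨ b ∨ b ∧ g(b, b, a) ∨ b ∧ g(b, b, a) ∨ d ∨ f(b, a ∧ d ∧ d ∧ d, a ∨ b) ∧ g(g(a, d, a), g(b, b, b), a ∨ b ∨ d) ∨ g(b, b, d)

Derivation:
Canonical form:  b ∨ b ∨ b ∧ g(b, b, a) ∨ b ∧ g(b, b, a) ∨ d ∨ f(a ∨ b ∨ b ∨ h(a, d, b) ∨ h(b, b, b), a ∧ d ∧ d ∧ d, a ∨ b) ∧ g(g(a, d, a), g(b, b, b), a ∨ b ∨ d) ∨ g(b, b, d)
R2 matches:  uses h(a, d, b), h(b, b, b);  v := b, w := a ∨ b ∨ b
Every leftover argument binds to the variable; the entire application is replaced.
New term:  b ∨ b ∨ b ∧ g(b, b, a) ∨ b ∧ g(b, b, a) ∨ d ∨ f(b, a ∧ d ∧ d ∧ d, a ∨ b) ∧ g(g(a, d, a), g(b, b, b), a ∨ b ∨ d) ∨ g(b, b, d)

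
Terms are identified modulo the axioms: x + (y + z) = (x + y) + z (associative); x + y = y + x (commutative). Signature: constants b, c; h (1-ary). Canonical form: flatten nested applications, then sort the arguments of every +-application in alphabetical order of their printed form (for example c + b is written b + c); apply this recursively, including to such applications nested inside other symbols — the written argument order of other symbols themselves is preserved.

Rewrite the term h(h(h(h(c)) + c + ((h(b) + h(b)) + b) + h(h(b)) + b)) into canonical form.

Descend into:  h(h(c)) + c + ((h(b) + h(b)) + b) + h(h(b)) + b
Merge nested applications:  h(h(c)) + c + h(b) + h(b) + b + h(h(b)) + b
Order the arguments:  b + b + c + h(b) + h(b) + h(h(b)) + h(h(c))
Reassemble:  h(h(b + b + c + h(b) + h(b) + h(h(b)) + h(h(c))))

Answer: h(h(b + b + c + h(b) + h(b) + h(h(b)) + h(h(c))))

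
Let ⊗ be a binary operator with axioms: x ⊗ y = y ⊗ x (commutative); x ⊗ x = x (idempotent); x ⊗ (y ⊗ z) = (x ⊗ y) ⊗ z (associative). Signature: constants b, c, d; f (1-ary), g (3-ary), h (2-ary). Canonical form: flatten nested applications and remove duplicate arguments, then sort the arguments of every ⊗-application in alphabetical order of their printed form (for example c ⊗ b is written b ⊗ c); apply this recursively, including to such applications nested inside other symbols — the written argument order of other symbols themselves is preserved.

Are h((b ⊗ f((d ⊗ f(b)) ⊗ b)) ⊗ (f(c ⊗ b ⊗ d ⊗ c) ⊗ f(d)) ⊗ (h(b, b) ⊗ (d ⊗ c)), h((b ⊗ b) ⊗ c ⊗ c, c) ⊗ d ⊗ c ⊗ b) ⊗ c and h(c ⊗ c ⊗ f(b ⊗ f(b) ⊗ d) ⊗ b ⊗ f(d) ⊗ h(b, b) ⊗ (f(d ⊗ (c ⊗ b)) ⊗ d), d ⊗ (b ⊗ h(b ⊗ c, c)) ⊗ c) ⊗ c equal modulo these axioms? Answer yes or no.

Answer: yes — both canonical forms are c ⊗ h(b ⊗ c ⊗ d ⊗ f(b ⊗ c ⊗ d) ⊗ f(b ⊗ d ⊗ f(b)) ⊗ f(d) ⊗ h(b, b), b ⊗ c ⊗ d ⊗ h(b ⊗ c, c))

Derivation:
Left:  h((b ⊗ f((d ⊗ f(b)) ⊗ b)) ⊗ (f(c ⊗ b ⊗ d ⊗ c) ⊗ f(d)) ⊗ (h(b, b) ⊗ (d ⊗ c)), h((b ⊗ b) ⊗ c ⊗ c, c) ⊗ d ⊗ c ⊗ b) ⊗ c
  Simplify inside:  h((b ⊗ f((d ⊗ f(b)) ⊗ b)) ⊗ (f(c ⊗ b ⊗ d ⊗ c) ⊗ f(d)) ⊗ (h(b, b) ⊗ (d ⊗ c)), h((b ⊗ b) ⊗ c ⊗ c, c) ⊗ d ⊗ c ⊗ b)  →  h(b ⊗ c ⊗ d ⊗ f(b ⊗ c ⊗ d) ⊗ f(b ⊗ d ⊗ f(b)) ⊗ f(d) ⊗ h(b, b), b ⊗ c ⊗ d ⊗ h(b ⊗ c, c))
  Order the arguments:  c ⊗ h(b ⊗ c ⊗ d ⊗ f(b ⊗ c ⊗ d) ⊗ f(b ⊗ d ⊗ f(b)) ⊗ f(d) ⊗ h(b, b), b ⊗ c ⊗ d ⊗ h(b ⊗ c, c))
Right:  h(c ⊗ c ⊗ f(b ⊗ f(b) ⊗ d) ⊗ b ⊗ f(d) ⊗ h(b, b) ⊗ (f(d ⊗ (c ⊗ b)) ⊗ d), d ⊗ (b ⊗ h(b ⊗ c, c)) ⊗ c) ⊗ c
  Simplify inside:  h(c ⊗ c ⊗ f(b ⊗ f(b) ⊗ d) ⊗ b ⊗ f(d) ⊗ h(b, b) ⊗ (f(d ⊗ (c ⊗ b)) ⊗ d), d ⊗ (b ⊗ h(b ⊗ c, c)) ⊗ c)  →  h(b ⊗ c ⊗ d ⊗ f(b ⊗ c ⊗ d) ⊗ f(b ⊗ d ⊗ f(b)) ⊗ f(d) ⊗ h(b, b), b ⊗ c ⊗ d ⊗ h(b ⊗ c, c))
  Sort:  c ⊗ h(b ⊗ c ⊗ d ⊗ f(b ⊗ c ⊗ d) ⊗ f(b ⊗ d ⊗ f(b)) ⊗ f(d) ⊗ h(b, b), b ⊗ c ⊗ d ⊗ h(b ⊗ c, c))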